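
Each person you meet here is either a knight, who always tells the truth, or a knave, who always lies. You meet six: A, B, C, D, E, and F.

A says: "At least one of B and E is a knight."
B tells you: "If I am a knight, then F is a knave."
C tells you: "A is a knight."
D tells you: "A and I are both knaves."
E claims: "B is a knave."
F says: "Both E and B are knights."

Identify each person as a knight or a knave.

A: knight, B: knight, C: knight, D: knave, E: knave, F: knave

Consider A. Suppose A is a knave.
Then whichever role D has, D's statement has the wrong truth value — contradiction.
So A is a knight.
With that fixed, C's statement is true, so C is a knight.
With that fixed, D's statement is false, so D is a knave.
Consider B. Suppose B is a knave.
Then B's own statement would have to be false, but it can't be — contradiction.
So B is a knight.
With that fixed, E's statement is false, so E is a knave.
With that fixed, F's statement is false, so F is a knave.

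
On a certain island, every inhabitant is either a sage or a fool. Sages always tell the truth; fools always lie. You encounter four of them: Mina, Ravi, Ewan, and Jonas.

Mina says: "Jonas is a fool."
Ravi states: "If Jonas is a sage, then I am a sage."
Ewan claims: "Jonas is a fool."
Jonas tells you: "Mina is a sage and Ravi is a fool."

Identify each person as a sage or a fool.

Mina: sage, Ravi: sage, Ewan: sage, Jonas: fool

Consider Mina. Suppose Mina is a fool.
Then no assignment of the remaining roles makes every statement match its speaker's type — contradiction.
So Mina is a sage.
Consider Ravi. Suppose Ravi is a fool.
Then no assignment of the remaining roles makes every statement match its speaker's type — contradiction.
So Ravi is a sage.
With that fixed, Jonas's statement is false, so Jonas is a fool.
With that fixed, Ewan's statement is true, so Ewan is a sage.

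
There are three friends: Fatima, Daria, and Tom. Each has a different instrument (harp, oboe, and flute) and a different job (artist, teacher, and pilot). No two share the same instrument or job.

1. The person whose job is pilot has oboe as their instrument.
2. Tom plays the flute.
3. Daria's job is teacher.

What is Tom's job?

With clues 1–2, pilot is impossible for Tom's job.
With clues 1–3, teacher is impossible for Tom's job.
That leaves artist.

artist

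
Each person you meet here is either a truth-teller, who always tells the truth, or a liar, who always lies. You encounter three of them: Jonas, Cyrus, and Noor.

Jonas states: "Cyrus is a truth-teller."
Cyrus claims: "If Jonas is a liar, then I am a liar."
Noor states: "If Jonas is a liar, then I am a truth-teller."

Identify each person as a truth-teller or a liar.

Consider Jonas. Suppose Jonas is a liar.
Then whichever role Cyrus has, Cyrus's statement has the wrong truth value — contradiction.
So Jonas is a truth-teller.
With that fixed, Cyrus's statement is true, so Cyrus is a truth-teller.
With that fixed, Noor's statement is true, so Noor is a truth-teller.

Jonas: truth-teller, Cyrus: truth-teller, Noor: truth-teller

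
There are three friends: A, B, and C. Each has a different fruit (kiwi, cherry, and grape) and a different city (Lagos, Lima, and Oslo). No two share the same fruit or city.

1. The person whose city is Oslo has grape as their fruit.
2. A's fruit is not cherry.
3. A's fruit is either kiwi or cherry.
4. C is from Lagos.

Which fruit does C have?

cherry

With clues 1–3, kiwi is impossible for C's fruit.
With clues 1–4, grape is impossible for C's fruit.
That leaves cherry.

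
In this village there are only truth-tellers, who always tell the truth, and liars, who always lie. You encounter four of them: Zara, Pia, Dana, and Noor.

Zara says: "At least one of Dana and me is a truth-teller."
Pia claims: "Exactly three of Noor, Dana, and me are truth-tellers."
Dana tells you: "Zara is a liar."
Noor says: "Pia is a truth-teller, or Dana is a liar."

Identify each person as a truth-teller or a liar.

Consider Zara. Suppose Zara is a liar.
Then no assignment of the remaining roles makes every statement match its speaker's type — contradiction.
So Zara is a truth-teller.
With that fixed, Dana's statement is false, so Dana is a liar.
With that fixed, Noor's statement is true, so Noor is a truth-teller.
With that fixed, Pia's statement is false, so Pia is a liar.

Zara: truth-teller, Pia: liar, Dana: liar, Noor: truth-teller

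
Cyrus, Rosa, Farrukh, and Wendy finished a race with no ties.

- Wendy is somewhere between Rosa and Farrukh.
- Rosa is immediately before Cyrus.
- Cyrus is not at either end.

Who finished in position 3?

Wendy

With clues 1–2, Cyrus and Farrukh are ruled out for place 3.
With clues 1–3, Rosa is ruled out for place 3.
So place 3 is Wendy.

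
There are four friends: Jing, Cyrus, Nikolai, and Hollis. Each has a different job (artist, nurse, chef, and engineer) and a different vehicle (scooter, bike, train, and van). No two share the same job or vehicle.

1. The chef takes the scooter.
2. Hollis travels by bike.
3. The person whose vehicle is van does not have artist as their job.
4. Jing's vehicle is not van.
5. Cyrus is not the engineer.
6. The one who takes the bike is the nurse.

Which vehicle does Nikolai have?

With clues 1–2, bike is impossible for Nikolai's vehicle.
With clues 1–6, scooter and train are impossible for Nikolai's vehicle.
That leaves van.

van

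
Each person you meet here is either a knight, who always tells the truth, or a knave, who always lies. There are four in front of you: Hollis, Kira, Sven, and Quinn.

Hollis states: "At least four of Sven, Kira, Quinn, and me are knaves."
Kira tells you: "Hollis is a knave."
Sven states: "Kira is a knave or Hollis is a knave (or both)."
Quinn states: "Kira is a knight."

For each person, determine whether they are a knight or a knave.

Hollis: knave, Kira: knight, Sven: knight, Quinn: knight

Consider Hollis. Suppose Hollis is a knight.
Then Hollis's own statement would have to be true, but it can't be — contradiction.
So Hollis is a knave.
With that fixed, Kira's statement is true, so Kira is a knight.
With that fixed, Sven's statement is true, so Sven is a knight.
With that fixed, Quinn's statement is true, so Quinn is a knight.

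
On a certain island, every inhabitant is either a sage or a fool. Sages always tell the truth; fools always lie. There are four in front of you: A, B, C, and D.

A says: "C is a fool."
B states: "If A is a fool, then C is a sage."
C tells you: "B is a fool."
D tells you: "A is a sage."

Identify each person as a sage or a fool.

A: sage, B: sage, C: fool, D: sage

Consider A. Suppose A is a fool.
Then no assignment of the remaining roles makes every statement match its speaker's type — contradiction.
So A is a sage.
With that fixed, B's statement is true, so B is a sage.
With that fixed, C's statement is false, so C is a fool.
With that fixed, D's statement is true, so D is a sage.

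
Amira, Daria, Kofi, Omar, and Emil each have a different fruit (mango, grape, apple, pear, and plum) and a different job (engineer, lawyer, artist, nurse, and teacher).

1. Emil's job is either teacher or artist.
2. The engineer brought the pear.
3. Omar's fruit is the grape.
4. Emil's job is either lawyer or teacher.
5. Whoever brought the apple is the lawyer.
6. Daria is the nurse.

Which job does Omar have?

artist

With clues 1–3, engineer is impossible for Omar's job.
With clues 1–4, teacher is impossible for Omar's job.
With clues 1–5, lawyer is impossible for Omar's job.
With clues 1–6, nurse is impossible for Omar's job.
That leaves artist.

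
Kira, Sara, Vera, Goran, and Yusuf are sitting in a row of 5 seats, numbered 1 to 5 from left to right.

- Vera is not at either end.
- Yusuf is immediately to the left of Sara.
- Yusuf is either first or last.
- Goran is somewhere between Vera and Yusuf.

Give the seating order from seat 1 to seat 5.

From clue 1: Vera is in {2,3,4}.
From clues 1–3: Yusuf → seat 1, Sara → seat 2.
From clues 1–4: Goran → seat 3, Vera → seat 4, Kira → seat 5.

Yusuf, Sara, Goran, Vera, Kira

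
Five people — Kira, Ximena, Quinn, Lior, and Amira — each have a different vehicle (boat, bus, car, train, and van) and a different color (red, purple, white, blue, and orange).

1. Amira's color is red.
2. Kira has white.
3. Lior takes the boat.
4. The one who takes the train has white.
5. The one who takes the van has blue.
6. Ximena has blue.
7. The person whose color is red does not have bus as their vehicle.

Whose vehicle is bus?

With clues 1–3, Lior is impossible for the one with vehicle bus.
With clues 1–4, Kira is impossible for the one with vehicle bus.
With clues 1–6, Ximena is impossible for the one with vehicle bus.
With clues 1–7, Amira is impossible for the one with vehicle bus.
That leaves Quinn.

Quinn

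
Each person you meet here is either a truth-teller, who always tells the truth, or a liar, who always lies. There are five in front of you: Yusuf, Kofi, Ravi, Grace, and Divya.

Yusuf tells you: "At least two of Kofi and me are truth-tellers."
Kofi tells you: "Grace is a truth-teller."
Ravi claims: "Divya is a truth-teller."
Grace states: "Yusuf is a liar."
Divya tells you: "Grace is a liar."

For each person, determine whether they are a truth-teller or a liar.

Yusuf: liar, Kofi: truth-teller, Ravi: liar, Grace: truth-teller, Divya: liar

Consider Yusuf. Suppose Yusuf is a truth-teller.
Then no assignment of the remaining roles makes every statement match its speaker's type — contradiction.
So Yusuf is a liar.
With that fixed, Grace's statement is true, so Grace is a truth-teller.
With that fixed, Divya's statement is false, so Divya is a liar.
With that fixed, Kofi's statement is true, so Kofi is a truth-teller.
With that fixed, Ravi's statement is false, so Ravi is a liar.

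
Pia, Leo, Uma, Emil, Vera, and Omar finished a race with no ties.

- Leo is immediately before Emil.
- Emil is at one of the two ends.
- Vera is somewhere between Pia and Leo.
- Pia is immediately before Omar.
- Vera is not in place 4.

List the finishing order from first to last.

From clue 1: Leo is in {1,2,3,4,5}.
From clues 1–2: Leo → place 5, Emil → place 6.
From clues 1–3: Pia is in {1,2,3}.
From clues 1–4: Pia is in {1,2}.
From clues 1–5: Pia → place 1, Omar → place 2, Vera → place 3, Uma → place 4.

Pia, Omar, Vera, Uma, Leo, Emil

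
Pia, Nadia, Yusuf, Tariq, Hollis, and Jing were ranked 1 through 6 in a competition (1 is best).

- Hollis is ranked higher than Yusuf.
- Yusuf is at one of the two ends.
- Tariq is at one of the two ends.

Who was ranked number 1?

With clue 1, Yusuf is ruled out for rank 1.
With clues 1–3, Hollis, Jing, Nadia, and Pia are ruled out for rank 1.
So rank 1 is Tariq.

Tariq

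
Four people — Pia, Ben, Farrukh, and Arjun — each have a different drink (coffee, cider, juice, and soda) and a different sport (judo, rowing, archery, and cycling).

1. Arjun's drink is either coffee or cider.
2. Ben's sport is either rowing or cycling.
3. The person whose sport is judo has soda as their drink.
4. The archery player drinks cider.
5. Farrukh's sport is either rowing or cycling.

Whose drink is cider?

Arjun

With clues 1–4, Ben is impossible for the one with drink cider.
With clues 1–5, Farrukh and Pia are impossible for the one with drink cider.
That leaves Arjun.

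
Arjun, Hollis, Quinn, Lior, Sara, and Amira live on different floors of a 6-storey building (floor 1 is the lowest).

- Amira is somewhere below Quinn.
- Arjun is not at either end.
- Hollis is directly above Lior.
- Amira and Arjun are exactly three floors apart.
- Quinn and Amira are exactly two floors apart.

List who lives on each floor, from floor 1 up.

From clue 1: Quinn is in {2,3,4,5,6}.
From clues 1–2: Arjun is in {2,3,4,5}.
From clues 1–4: Arjun is in {2,4,5}.
From clues 1–5: Amira → floor 1, Sara → floor 2, Quinn → floor 3, Arjun → floor 4, Lior → floor 5, Hollis → floor 6.

Amira, Sara, Quinn, Arjun, Lior, Hollis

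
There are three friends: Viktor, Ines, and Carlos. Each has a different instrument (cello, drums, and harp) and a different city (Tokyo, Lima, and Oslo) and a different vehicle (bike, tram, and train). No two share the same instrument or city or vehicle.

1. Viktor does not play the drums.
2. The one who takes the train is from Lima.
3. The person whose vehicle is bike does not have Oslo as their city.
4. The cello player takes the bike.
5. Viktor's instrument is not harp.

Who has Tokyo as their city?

Viktor

With clues 1–5, Carlos and Ines are impossible for the one with city Tokyo.
That leaves Viktor.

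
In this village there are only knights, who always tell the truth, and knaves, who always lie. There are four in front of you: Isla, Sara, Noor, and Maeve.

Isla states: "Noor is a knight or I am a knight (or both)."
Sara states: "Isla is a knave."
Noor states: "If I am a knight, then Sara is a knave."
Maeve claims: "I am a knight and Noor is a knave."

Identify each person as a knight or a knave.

Consider Isla. Suppose Isla is a knave.
Then no assignment of the remaining roles makes every statement match its speaker's type — contradiction.
So Isla is a knight.
With that fixed, Sara's statement is false, so Sara is a knave.
With that fixed, Noor's statement is true, so Noor is a knight.
With that fixed, Maeve's statement is false, so Maeve is a knave.

Isla: knight, Sara: knave, Noor: knight, Maeve: knave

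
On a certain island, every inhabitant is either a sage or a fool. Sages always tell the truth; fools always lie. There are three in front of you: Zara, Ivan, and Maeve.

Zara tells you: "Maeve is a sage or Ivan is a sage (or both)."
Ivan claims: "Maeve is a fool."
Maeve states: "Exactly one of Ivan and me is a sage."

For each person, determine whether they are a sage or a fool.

Consider Zara. Suppose Zara is a fool.
Then no assignment of the remaining roles makes every statement match its speaker's type — contradiction.
So Zara is a sage.
Consider Ivan. Suppose Ivan is a sage.
Then whichever role Maeve has, Maeve's statement has the wrong truth value — contradiction.
So Ivan is a fool.
Consider Maeve. Suppose Maeve is a fool.
Then Zara's statement comes out false, contradicting Zara being a sage.
So Maeve is a sage.

Zara: sage, Ivan: fool, Maeve: sage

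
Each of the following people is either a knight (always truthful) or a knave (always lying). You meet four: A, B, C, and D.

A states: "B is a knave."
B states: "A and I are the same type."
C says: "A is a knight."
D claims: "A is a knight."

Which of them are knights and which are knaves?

Consider A. Suppose A is a knave.
Then whichever role B has, B's statement has the wrong truth value — contradiction.
So A is a knight.
With that fixed, C's statement is true, so C is a knight.
With that fixed, D's statement is true, so D is a knight.
Consider B. Suppose B is a knight.
Then A's statement comes out false, contradicting A being a knight.
So B is a knave.

A: knight, B: knave, C: knight, D: knight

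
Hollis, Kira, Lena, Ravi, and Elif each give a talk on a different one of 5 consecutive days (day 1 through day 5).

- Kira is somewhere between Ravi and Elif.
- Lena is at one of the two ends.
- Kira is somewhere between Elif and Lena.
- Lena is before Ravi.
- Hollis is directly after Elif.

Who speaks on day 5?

With clue 1, Kira is ruled out for day 5.
With clues 1–3, Ravi is ruled out for day 5.
With clues 1–4, Lena is ruled out for day 5.
With clues 1–5, Elif is ruled out for day 5.
So day 5 is Hollis.

Hollis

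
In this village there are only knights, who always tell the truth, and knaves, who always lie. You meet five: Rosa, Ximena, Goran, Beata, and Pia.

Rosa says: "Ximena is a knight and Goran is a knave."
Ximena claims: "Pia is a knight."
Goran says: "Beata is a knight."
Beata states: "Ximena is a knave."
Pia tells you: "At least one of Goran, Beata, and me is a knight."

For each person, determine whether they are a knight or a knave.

Consider Rosa. Suppose Rosa is a knave.
Then no assignment of the remaining roles makes every statement match its speaker's type — contradiction.
So Rosa is a knight.
Consider Ximena. Suppose Ximena is a knave.
Then Rosa's statement comes out false, contradicting Rosa being a knight.
So Ximena is a knight.
With that fixed, Beata's statement is false, so Beata is a knave.
With that fixed, Goran's statement is false, so Goran is a knave.
Consider Pia. Suppose Pia is a knave.
Then Ximena's statement comes out false, contradicting Ximena being a knight.
So Pia is a knight.

Rosa: knight, Ximena: knight, Goran: knave, Beata: knave, Pia: knight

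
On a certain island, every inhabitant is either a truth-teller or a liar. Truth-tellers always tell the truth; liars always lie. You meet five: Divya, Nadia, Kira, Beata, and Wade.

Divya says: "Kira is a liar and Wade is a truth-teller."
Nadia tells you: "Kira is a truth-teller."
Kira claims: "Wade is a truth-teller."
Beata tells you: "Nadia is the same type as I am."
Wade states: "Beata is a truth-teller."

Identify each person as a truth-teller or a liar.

Consider Divya. Suppose Divya is a truth-teller.
Then no assignment of the remaining roles makes every statement match its speaker's type — contradiction.
So Divya is a liar.
Consider Nadia. Suppose Nadia is a liar.
Then whichever role Beata has, Beata's statement has the wrong truth value — contradiction.
So Nadia is a truth-teller.
Consider Kira. Suppose Kira is a liar.
Then Nadia's statement comes out false, contradicting Nadia being a truth-teller.
So Kira is a truth-teller.
Consider Beata. Suppose Beata is a liar.
Then no assignment of the remaining roles makes every statement match its speaker's type — contradiction.
So Beata is a truth-teller.
With that fixed, Wade's statement is true, so Wade is a truth-teller.

Divya: liar, Nadia: truth-teller, Kira: truth-teller, Beata: truth-teller, Wade: truth-teller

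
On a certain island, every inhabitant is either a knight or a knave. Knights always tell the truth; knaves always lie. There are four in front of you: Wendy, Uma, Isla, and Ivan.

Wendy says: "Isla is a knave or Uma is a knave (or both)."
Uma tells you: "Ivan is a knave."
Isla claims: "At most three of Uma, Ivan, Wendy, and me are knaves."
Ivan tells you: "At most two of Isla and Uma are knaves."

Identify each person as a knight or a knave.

Wendy: knight, Uma: knave, Isla: knight, Ivan: knight

Regardless of anyone's role, Ivan's statement is true, so Ivan is a knight.
With that fixed, Uma's statement is false, so Uma is a knave.
With that fixed, Isla's statement is true, so Isla is a knight.
With that fixed, Wendy's statement is true, so Wendy is a knight.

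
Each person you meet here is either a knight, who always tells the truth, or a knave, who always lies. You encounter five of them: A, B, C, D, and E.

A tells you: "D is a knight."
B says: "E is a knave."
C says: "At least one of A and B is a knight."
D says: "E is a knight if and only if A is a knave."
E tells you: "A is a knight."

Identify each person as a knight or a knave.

Consider A. Suppose A is a knight.
Then no assignment of the remaining roles makes every statement match its speaker's type — contradiction.
So A is a knave.
With that fixed, E's statement is false, so E is a knave.
With that fixed, B's statement is true, so B is a knight.
With that fixed, C's statement is true, so C is a knight.
With that fixed, D's statement is false, so D is a knave.

A: knave, B: knight, C: knight, D: knave, E: knave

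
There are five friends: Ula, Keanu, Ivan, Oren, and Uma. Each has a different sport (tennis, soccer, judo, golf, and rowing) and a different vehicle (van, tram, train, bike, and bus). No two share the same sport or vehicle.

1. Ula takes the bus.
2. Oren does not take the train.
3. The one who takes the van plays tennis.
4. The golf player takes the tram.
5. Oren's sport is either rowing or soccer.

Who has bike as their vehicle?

Oren

Clue 1 rules out Ula for the one with vehicle bike.
With clues 1–5, Ivan, Keanu, and Uma are impossible for the one with vehicle bike.
That leaves Oren.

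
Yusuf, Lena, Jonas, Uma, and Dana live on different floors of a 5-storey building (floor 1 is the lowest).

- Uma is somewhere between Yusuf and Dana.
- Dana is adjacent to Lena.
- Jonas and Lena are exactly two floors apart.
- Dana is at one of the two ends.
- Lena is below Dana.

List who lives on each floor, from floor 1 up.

Yusuf, Jonas, Uma, Lena, Dana

From clue 1: Uma is in {2,3,4}.
From clues 1–3: Yusuf is in {1,5}.
From clues 1–4: Uma → floor 3.
From clues 1–5: Yusuf → floor 1, Jonas → floor 2, Lena → floor 4, Dana → floor 5.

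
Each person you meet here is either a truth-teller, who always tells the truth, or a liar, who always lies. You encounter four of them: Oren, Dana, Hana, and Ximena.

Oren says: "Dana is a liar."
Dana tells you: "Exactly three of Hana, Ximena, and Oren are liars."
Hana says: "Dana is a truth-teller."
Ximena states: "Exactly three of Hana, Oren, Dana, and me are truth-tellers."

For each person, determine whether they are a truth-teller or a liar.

Consider Oren. Suppose Oren is a liar.
Then no assignment of the remaining roles makes every statement match its speaker's type — contradiction.
So Oren is a truth-teller.
With that fixed, Dana's statement is false, so Dana is a liar.
With that fixed, Hana's statement is false, so Hana is a liar.
With that fixed, Ximena's statement is false, so Ximena is a liar.

Oren: truth-teller, Dana: liar, Hana: liar, Ximena: liar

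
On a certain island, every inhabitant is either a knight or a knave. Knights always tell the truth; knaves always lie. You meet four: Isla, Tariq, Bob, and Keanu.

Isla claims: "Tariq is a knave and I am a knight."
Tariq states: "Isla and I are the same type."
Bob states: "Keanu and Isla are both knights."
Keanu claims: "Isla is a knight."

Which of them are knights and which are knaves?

Isla: knight, Tariq: knave, Bob: knight, Keanu: knight

Consider Isla. Suppose Isla is a knave.
Then whichever role Tariq has, Tariq's statement has the wrong truth value — contradiction.
So Isla is a knight.
With that fixed, Keanu's statement is true, so Keanu is a knight.
With that fixed, Bob's statement is true, so Bob is a knight.
Consider Tariq. Suppose Tariq is a knight.
Then Isla's statement comes out false, contradicting Isla being a knight.
So Tariq is a knave.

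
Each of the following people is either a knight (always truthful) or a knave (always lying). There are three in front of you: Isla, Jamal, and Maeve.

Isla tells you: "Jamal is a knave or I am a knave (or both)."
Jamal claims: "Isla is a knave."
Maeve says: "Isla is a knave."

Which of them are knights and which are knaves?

Consider Isla. Suppose Isla is a knave.
Then Isla's own statement would have to be false, but it can't be — contradiction.
So Isla is a knight.
With that fixed, Jamal's statement is false, so Jamal is a knave.
With that fixed, Maeve's statement is false, so Maeve is a knave.

Isla: knight, Jamal: knave, Maeve: knave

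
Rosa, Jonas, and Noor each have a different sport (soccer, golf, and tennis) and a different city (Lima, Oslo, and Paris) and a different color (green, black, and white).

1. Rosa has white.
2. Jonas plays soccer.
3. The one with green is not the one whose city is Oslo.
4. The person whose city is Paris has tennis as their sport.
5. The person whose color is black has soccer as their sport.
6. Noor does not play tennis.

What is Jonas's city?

With clues 1–4, Paris is impossible for Jonas's city.
With clues 1–6, Lima is impossible for Jonas's city.
That leaves Oslo.

Oslo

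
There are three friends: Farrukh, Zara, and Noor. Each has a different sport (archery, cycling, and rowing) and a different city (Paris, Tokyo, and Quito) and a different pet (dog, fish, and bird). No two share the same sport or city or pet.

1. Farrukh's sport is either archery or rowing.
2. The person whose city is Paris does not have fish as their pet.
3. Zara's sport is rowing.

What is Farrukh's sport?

Clue 1 rules out cycling for Farrukh's sport.
With clues 1–3, rowing is impossible for Farrukh's sport.
That leaves archery.

archery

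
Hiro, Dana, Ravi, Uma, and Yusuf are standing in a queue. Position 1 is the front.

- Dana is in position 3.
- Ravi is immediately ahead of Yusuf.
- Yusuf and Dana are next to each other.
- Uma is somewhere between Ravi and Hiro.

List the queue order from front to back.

From clue 1: Dana → position 3.
From clues 1–2: Ravi is in {1,4}.
From clues 1–3: Ravi → position 1, Yusuf → position 2.
From clues 1–4: Uma → position 4, Hiro → position 5.

Ravi, Yusuf, Dana, Uma, Hiro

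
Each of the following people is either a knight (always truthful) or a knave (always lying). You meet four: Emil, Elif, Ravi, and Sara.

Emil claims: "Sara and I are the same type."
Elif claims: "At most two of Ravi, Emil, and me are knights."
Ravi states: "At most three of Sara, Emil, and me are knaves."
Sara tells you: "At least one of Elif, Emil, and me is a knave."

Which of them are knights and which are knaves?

Emil: knave, Elif: knight, Ravi: knight, Sara: knight

Regardless of anyone's role, Ravi's statement is true, so Ravi is a knight.
Consider Emil. Suppose Emil is a knight.
Then whichever role Elif has, Elif's statement has the wrong truth value — contradiction.
So Emil is a knave.
With that fixed, Elif's statement is true, so Elif is a knight.
With that fixed, Sara's statement is true, so Sara is a knight.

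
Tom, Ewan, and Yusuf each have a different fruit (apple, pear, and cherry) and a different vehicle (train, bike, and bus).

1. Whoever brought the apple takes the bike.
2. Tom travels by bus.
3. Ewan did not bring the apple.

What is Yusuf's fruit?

With clues 1–3, cherry and pear are impossible for Yusuf's fruit.
That leaves apple.

apple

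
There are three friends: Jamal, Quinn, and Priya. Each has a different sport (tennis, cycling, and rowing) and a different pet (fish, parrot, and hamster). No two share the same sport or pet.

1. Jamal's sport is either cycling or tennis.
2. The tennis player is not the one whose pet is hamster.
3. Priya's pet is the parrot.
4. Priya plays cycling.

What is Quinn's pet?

With clues 1–3, parrot is impossible for Quinn's pet.
With clues 1–4, fish is impossible for Quinn's pet.
That leaves hamster.

hamster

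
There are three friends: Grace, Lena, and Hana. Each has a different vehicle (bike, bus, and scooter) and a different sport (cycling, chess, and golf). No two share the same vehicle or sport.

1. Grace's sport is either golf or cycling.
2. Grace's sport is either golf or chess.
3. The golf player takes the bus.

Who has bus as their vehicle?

Grace

With clues 1–3, Hana and Lena are impossible for the one with vehicle bus.
That leaves Grace.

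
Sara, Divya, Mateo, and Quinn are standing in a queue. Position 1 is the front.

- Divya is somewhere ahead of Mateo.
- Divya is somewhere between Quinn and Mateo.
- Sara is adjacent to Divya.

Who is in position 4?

With clue 1, Divya is ruled out for position 4.
With clues 1–2, Quinn is ruled out for position 4.
With clues 1–3, Sara is ruled out for position 4.
So position 4 is Mateo.

Mateo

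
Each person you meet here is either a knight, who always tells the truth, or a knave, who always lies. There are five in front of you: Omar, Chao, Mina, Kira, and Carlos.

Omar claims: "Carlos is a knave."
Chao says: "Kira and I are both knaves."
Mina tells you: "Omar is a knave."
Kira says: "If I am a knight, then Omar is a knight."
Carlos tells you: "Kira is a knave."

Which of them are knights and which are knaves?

Consider Omar. Suppose Omar is a knave.
Then whichever role Kira has, Kira's statement has the wrong truth value — contradiction.
So Omar is a knight.
With that fixed, Mina's statement is false, so Mina is a knave.
With that fixed, Kira's statement is true, so Kira is a knight.
With that fixed, Carlos's statement is false, so Carlos is a knave.
With that fixed, Chao's statement is false, so Chao is a knave.

Omar: knight, Chao: knave, Mina: knave, Kira: knight, Carlos: knave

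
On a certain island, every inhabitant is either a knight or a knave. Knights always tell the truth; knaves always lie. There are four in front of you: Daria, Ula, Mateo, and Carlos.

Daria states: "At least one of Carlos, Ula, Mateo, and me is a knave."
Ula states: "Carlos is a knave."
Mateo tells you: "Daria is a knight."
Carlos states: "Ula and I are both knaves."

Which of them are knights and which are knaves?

Consider Daria. Suppose Daria is a knave.
Then Daria's own statement would have to be false, but it can't be — contradiction.
So Daria is a knight.
With that fixed, Mateo's statement is true, so Mateo is a knight.
Consider Ula. Suppose Ula is a knave.
Then whichever role Carlos has, Carlos's statement has the wrong truth value — contradiction.
So Ula is a knight.
With that fixed, Carlos's statement is false, so Carlos is a knave.

Daria: knight, Ula: knight, Mateo: knight, Carlos: knave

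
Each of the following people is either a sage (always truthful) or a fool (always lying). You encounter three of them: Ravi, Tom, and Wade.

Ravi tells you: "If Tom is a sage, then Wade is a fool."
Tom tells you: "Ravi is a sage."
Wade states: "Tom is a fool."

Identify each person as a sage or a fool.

Ravi: sage, Tom: sage, Wade: fool

Consider Ravi. Suppose Ravi is a fool.
Then no assignment of the remaining roles makes every statement match its speaker's type — contradiction.
So Ravi is a sage.
With that fixed, Tom's statement is true, so Tom is a sage.
With that fixed, Wade's statement is false, so Wade is a fool.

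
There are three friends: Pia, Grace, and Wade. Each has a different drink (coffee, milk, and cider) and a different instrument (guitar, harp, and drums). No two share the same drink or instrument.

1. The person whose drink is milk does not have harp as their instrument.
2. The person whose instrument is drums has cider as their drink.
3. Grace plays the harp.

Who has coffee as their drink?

Grace

With clues 1–3, Pia and Wade are impossible for the one with drink coffee.
That leaves Grace.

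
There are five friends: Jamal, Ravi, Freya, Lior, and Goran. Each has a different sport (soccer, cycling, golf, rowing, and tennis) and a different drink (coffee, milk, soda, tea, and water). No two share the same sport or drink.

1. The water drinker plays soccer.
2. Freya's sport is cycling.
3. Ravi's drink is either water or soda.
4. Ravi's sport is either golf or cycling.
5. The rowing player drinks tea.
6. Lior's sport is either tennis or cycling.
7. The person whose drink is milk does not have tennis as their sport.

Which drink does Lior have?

coffee

With clues 1–4, soda is impossible for Lior's drink.
With clues 1–6, tea and water are impossible for Lior's drink.
With clues 1–7, milk is impossible for Lior's drink.
That leaves coffee.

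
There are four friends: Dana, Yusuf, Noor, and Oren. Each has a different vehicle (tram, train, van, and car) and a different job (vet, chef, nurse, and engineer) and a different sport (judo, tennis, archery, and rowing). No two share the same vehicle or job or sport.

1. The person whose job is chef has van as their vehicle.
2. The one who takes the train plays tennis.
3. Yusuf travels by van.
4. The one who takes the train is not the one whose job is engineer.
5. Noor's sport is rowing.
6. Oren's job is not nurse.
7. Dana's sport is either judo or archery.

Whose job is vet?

Oren

With clues 1–3, Yusuf is impossible for the one with job vet.
With clues 1–7, Dana and Noor are impossible for the one with job vet.
That leaves Oren.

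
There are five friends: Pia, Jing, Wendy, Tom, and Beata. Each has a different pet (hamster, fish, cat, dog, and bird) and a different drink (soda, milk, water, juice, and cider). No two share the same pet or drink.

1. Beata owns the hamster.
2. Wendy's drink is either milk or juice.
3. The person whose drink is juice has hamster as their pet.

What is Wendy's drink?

With clues 1–2, cider, soda, and water are impossible for Wendy's drink.
With clues 1–3, juice is impossible for Wendy's drink.
That leaves milk.

milk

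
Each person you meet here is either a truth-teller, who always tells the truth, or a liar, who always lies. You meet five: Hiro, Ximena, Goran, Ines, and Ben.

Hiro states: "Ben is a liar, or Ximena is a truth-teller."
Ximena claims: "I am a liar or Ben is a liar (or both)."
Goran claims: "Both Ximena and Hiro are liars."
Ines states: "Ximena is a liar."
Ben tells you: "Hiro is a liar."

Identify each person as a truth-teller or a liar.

Hiro: truth-teller, Ximena: truth-teller, Goran: liar, Ines: liar, Ben: liar

Consider Hiro. Suppose Hiro is a liar.
Then no assignment of the remaining roles makes every statement match its speaker's type — contradiction.
So Hiro is a truth-teller.
With that fixed, Goran's statement is false, so Goran is a liar.
With that fixed, Ben's statement is false, so Ben is a liar.
With that fixed, Ximena's statement is true, so Ximena is a truth-teller.
With that fixed, Ines's statement is false, so Ines is a liar.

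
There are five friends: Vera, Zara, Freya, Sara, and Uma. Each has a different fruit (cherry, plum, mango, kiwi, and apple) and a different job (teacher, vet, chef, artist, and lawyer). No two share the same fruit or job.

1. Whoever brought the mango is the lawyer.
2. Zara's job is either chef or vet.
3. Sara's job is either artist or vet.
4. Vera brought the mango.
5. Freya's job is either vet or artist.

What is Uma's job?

With clues 1–4, lawyer is impossible for Uma's job.
With clues 1–5, artist, chef, and vet are impossible for Uma's job.
That leaves teacher.

teacher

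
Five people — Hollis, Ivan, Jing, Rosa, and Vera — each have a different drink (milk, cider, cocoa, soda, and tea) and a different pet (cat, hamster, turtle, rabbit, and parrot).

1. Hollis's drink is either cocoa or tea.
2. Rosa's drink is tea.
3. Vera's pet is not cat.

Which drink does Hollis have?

cocoa

Clue 1 rules out cider, milk, and soda for Hollis's drink.
With clues 1–2, tea is impossible for Hollis's drink.
That leaves cocoa.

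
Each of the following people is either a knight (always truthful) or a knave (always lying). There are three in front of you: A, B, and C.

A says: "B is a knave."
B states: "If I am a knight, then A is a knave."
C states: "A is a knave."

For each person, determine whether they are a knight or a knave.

A: knave, B: knight, C: knight

Consider A. Suppose A is a knight.
Then whichever role B has, B's statement has the wrong truth value — contradiction.
So A is a knave.
With that fixed, B's statement is true, so B is a knight.
With that fixed, C's statement is true, so C is a knight.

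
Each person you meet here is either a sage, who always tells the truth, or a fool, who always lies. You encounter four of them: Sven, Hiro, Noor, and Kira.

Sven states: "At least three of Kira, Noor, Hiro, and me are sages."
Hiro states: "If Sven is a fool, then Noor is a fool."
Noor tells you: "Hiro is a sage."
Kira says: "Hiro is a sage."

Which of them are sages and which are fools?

Consider Sven. Suppose Sven is a fool.
Then no assignment of the remaining roles makes every statement match its speaker's type — contradiction.
So Sven is a sage.
With that fixed, Hiro's statement is true, so Hiro is a sage.
With that fixed, Noor's statement is true, so Noor is a sage.
With that fixed, Kira's statement is true, so Kira is a sage.

Sven: sage, Hiro: sage, Noor: sage, Kira: sage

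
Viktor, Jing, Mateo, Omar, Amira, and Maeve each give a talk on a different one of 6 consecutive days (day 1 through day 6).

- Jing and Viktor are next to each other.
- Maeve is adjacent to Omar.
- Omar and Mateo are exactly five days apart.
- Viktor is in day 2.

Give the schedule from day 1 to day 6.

Mateo, Viktor, Jing, Amira, Maeve, Omar

From clues 1–3: Mateo is in {1,6}.
From clues 1–4: Mateo → day 1, Viktor → day 2, Jing → day 3, Amira → day 4, Maeve → day 5, Omar → day 6.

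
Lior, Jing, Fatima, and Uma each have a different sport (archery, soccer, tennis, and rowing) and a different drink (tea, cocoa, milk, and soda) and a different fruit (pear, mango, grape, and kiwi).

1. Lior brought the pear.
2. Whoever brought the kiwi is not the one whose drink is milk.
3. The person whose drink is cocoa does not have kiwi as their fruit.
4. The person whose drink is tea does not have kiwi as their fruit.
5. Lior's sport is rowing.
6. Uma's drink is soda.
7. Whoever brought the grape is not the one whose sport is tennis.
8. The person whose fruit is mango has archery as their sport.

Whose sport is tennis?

Uma

With clues 1–5, Lior is impossible for the one with sport tennis.
With clues 1–8, Fatima and Jing are impossible for the one with sport tennis.
That leaves Uma.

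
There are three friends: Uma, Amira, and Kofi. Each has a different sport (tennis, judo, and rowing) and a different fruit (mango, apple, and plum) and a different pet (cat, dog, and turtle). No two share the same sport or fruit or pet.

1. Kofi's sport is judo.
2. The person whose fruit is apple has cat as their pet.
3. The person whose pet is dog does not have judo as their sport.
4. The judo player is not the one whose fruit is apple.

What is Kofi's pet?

turtle

With clues 1–3, dog is impossible for Kofi's pet.
With clues 1–4, cat is impossible for Kofi's pet.
That leaves turtle.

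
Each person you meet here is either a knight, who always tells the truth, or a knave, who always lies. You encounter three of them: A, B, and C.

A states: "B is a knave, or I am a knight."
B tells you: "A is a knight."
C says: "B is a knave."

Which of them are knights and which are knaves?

A: knight, B: knight, C: knave

Consider A. Suppose A is a knave.
Then no assignment of the remaining roles makes every statement match its speaker's type — contradiction.
So A is a knight.
With that fixed, B's statement is true, so B is a knight.
With that fixed, C's statement is false, so C is a knave.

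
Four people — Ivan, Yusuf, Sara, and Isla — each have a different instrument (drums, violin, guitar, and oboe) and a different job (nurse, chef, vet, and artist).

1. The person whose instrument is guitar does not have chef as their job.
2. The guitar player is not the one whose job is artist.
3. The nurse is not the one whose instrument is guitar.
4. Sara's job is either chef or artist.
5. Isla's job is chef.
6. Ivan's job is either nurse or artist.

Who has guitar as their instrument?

Yusuf

With clues 1–4, Sara is impossible for the one with instrument guitar.
With clues 1–5, Isla is impossible for the one with instrument guitar.
With clues 1–6, Ivan is impossible for the one with instrument guitar.
That leaves Yusuf.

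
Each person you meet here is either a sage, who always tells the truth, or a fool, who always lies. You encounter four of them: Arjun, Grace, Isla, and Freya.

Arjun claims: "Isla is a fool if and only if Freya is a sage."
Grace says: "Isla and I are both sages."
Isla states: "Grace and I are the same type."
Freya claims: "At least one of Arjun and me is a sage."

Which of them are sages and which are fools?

Consider Arjun. Suppose Arjun is a sage.
Then no assignment of the remaining roles makes every statement match its speaker's type — contradiction.
So Arjun is a fool.
Consider Grace. Suppose Grace is a fool.
Then whichever role Isla has, Isla's statement has the wrong truth value — contradiction.
So Grace is a sage.
Consider Isla. Suppose Isla is a fool.
Then Grace's statement comes out false, contradicting Grace being a sage.
So Isla is a sage.
Consider Freya. Suppose Freya is a fool.
Then Arjun's statement comes out true, contradicting Arjun being a fool.
So Freya is a sage.

Arjun: fool, Grace: sage, Isla: sage, Freya: sage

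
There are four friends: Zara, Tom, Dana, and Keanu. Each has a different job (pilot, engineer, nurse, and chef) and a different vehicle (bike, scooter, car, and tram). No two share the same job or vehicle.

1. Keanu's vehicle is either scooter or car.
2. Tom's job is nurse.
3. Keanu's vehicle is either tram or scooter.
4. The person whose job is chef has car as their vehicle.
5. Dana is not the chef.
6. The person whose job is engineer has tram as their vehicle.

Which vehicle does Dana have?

tram

With clues 1–3, scooter is impossible for Dana's vehicle.
With clues 1–5, car is impossible for Dana's vehicle.
With clues 1–6, bike is impossible for Dana's vehicle.
That leaves tram.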